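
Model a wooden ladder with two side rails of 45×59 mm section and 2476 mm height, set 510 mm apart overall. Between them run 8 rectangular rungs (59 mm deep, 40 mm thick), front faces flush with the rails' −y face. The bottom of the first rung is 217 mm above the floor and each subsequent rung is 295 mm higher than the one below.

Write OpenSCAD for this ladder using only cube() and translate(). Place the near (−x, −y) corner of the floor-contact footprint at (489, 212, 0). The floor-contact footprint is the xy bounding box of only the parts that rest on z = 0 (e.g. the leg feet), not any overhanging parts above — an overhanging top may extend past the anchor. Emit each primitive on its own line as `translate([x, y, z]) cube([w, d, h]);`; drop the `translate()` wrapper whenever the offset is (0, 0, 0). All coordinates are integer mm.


translate([489, 212, 0]) cube([45, 59, 2476]);
translate([954, 212, 0]) cube([45, 59, 2476]);
translate([534, 212, 217]) cube([420, 59, 40]);
translate([534, 212, 512]) cube([420, 59, 40]);
translate([534, 212, 807]) cube([420, 59, 40]);
translate([534, 212, 1102]) cube([420, 59, 40]);
translate([534, 212, 1397]) cube([420, 59, 40]);
translate([534, 212, 1692]) cube([420, 59, 40]);
translate([534, 212, 1987]) cube([420, 59, 40]);
translate([534, 212, 2282]) cube([420, 59, 40]);


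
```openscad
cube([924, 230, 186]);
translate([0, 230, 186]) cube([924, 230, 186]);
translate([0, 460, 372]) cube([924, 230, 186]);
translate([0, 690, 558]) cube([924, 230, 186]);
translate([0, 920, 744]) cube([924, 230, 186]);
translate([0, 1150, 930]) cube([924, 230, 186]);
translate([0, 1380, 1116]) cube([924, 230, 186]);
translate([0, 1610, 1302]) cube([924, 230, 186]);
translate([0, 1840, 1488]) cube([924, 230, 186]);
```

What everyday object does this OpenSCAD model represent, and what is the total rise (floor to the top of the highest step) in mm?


A staircase. The total rise is 1674 mm.

9 identical blocks, each offset up and back from the previous — a staircase. Each step is 186 mm tall and there are 9 of them, so the total rise is 9 × 186 = 1674 mm.


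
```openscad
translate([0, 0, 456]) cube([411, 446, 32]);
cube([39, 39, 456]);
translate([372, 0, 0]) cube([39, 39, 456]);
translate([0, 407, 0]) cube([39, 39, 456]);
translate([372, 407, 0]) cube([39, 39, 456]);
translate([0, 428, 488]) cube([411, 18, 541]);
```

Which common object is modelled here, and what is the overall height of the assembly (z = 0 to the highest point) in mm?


A chair. The overall height is 1029 mm.

A slab on four corner posts with a tall panel at the back — a chair. The seat slab sits at z = 456 with thickness 32, and the 541 mm backrest starts at the seat top, so the overall height is 456 + 32 + 541 = 1029 mm.


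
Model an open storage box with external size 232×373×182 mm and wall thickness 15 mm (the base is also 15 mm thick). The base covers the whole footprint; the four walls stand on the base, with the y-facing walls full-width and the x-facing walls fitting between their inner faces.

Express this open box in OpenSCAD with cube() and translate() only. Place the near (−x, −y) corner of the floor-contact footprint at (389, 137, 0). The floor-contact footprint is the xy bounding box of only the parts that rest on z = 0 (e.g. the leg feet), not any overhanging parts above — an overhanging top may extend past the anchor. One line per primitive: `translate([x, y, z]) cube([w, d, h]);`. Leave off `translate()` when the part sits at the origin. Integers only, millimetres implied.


translate([389, 137, 0]) cube([232, 373, 15]);
translate([389, 137, 15]) cube([232, 15, 167]);
translate([389, 495, 15]) cube([232, 15, 167]);
translate([389, 152, 15]) cube([15, 343, 167]);
translate([606, 152, 15]) cube([15, 343, 167]);


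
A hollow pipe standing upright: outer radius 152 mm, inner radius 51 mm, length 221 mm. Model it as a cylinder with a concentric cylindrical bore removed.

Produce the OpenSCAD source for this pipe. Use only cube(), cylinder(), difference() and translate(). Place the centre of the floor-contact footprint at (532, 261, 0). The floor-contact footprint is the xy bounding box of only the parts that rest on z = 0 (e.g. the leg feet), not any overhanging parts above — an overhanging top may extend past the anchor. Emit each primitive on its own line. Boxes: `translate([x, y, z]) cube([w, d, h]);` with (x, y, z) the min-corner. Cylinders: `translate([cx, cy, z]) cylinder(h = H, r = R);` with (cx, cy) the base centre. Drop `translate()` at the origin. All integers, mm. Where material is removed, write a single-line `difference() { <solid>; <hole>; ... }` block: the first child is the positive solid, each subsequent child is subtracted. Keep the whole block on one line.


difference() { translate([532, 261, 0]) cylinder(h = 221, r = 152); translate([532, 261, 0]) cylinder(h = 221, r = 51); }


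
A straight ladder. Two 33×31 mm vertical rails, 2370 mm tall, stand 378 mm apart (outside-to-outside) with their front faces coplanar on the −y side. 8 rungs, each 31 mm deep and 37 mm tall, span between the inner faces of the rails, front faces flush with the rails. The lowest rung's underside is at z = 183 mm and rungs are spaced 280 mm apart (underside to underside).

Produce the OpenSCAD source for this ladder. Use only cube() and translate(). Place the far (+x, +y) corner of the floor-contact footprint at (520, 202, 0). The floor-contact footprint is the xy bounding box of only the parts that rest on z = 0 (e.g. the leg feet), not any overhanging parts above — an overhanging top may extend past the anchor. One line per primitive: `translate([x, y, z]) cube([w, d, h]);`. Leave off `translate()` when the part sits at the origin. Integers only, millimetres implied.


translate([142, 171, 0]) cube([33, 31, 2370]);
translate([487, 171, 0]) cube([33, 31, 2370]);
translate([175, 171, 183]) cube([312, 31, 37]);
translate([175, 171, 463]) cube([312, 31, 37]);
translate([175, 171, 743]) cube([312, 31, 37]);
translate([175, 171, 1023]) cube([312, 31, 37]);
translate([175, 171, 1303]) cube([312, 31, 37]);
translate([175, 171, 1583]) cube([312, 31, 37]);
translate([175, 171, 1863]) cube([312, 31, 37]);
translate([175, 171, 2143]) cube([312, 31, 37]);


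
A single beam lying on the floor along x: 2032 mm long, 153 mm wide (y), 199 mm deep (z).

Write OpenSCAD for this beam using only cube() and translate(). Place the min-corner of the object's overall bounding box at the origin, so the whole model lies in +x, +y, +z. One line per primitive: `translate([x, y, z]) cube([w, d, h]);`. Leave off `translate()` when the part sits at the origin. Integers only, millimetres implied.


cube([2032, 153, 199]);


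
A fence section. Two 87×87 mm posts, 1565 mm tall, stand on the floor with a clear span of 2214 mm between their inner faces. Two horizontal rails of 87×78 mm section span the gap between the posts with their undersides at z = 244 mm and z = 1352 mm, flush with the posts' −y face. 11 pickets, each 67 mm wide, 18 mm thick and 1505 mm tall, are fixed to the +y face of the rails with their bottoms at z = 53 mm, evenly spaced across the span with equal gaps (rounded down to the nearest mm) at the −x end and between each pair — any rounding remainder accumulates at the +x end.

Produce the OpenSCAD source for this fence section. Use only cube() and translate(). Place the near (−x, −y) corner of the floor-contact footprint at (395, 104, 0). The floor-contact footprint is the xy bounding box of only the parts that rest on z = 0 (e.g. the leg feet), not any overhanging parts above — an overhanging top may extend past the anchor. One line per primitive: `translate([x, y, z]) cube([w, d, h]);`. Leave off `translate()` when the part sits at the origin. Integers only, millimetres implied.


translate([395, 104, 0]) cube([87, 87, 1565]);
translate([2696, 104, 0]) cube([87, 87, 1565]);
translate([482, 104, 244]) cube([2214, 87, 78]);
translate([482, 104, 1352]) cube([2214, 87, 78]);
translate([605, 191, 53]) cube([67, 18, 1505]);
translate([795, 191, 53]) cube([67, 18, 1505]);
translate([985, 191, 53]) cube([67, 18, 1505]);
translate([1175, 191, 53]) cube([67, 18, 1505]);
translate([1365, 191, 53]) cube([67, 18, 1505]);
translate([1555, 191, 53]) cube([67, 18, 1505]);
translate([1745, 191, 53]) cube([67, 18, 1505]);
translate([1935, 191, 53]) cube([67, 18, 1505]);
translate([2125, 191, 53]) cube([67, 18, 1505]);
translate([2315, 191, 53]) cube([67, 18, 1505]);
translate([2505, 191, 53]) cube([67, 18, 1505]);


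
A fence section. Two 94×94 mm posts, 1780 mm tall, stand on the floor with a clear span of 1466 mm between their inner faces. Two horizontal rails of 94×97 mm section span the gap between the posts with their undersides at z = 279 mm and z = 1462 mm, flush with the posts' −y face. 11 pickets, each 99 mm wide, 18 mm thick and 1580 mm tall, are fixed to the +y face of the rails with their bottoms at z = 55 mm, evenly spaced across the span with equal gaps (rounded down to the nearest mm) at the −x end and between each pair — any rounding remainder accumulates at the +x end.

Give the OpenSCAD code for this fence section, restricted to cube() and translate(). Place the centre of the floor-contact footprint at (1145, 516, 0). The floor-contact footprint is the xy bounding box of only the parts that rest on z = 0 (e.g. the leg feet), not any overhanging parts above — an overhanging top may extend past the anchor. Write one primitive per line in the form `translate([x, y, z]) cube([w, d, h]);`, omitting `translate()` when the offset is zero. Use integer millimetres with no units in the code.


translate([318, 469, 0]) cube([94, 94, 1780]);
translate([1878, 469, 0]) cube([94, 94, 1780]);
translate([412, 469, 279]) cube([1466, 94, 97]);
translate([412, 469, 1462]) cube([1466, 94, 97]);
translate([443, 563, 55]) cube([99, 18, 1580]);
translate([573, 563, 55]) cube([99, 18, 1580]);
translate([703, 563, 55]) cube([99, 18, 1580]);
translate([833, 563, 55]) cube([99, 18, 1580]);
translate([963, 563, 55]) cube([99, 18, 1580]);
translate([1093, 563, 55]) cube([99, 18, 1580]);
translate([1223, 563, 55]) cube([99, 18, 1580]);
translate([1353, 563, 55]) cube([99, 18, 1580]);
translate([1483, 563, 55]) cube([99, 18, 1580]);
translate([1613, 563, 55]) cube([99, 18, 1580]);
translate([1743, 563, 55]) cube([99, 18, 1580]);


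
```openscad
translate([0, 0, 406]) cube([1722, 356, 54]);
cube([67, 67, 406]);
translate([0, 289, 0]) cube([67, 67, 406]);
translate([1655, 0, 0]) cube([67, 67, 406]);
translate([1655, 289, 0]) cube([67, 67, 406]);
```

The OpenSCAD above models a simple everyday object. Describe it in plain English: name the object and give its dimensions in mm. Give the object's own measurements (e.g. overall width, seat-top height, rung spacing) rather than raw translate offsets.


A long wooden bench with a 1722 mm (x) × 356 mm (y) seat, 54 mm thick, its top surface 460 mm above the floor. Four 67 mm square legs at the seat corners, flush with the edges, run from z = 0 to the seat underside.


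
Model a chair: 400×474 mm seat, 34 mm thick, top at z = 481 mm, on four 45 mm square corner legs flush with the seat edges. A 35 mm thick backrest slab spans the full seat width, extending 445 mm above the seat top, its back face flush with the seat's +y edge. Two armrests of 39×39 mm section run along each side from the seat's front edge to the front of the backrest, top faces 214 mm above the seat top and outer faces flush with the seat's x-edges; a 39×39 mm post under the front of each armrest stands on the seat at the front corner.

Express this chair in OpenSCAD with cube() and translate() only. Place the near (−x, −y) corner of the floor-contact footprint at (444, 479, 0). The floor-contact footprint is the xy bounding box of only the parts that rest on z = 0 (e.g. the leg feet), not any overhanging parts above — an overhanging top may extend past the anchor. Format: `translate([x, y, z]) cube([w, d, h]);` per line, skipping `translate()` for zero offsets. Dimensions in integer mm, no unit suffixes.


translate([444, 479, 447]) cube([400, 474, 34]);
translate([444, 479, 0]) cube([45, 45, 447]);
translate([799, 479, 0]) cube([45, 45, 447]);
translate([444, 908, 0]) cube([45, 45, 447]);
translate([799, 908, 0]) cube([45, 45, 447]);
translate([444, 918, 481]) cube([400, 35, 445]);
translate([444, 479, 656]) cube([39, 439, 39]);
translate([805, 479, 656]) cube([39, 439, 39]);
translate([444, 479, 481]) cube([39, 39, 175]);
translate([805, 479, 481]) cube([39, 39, 175]);


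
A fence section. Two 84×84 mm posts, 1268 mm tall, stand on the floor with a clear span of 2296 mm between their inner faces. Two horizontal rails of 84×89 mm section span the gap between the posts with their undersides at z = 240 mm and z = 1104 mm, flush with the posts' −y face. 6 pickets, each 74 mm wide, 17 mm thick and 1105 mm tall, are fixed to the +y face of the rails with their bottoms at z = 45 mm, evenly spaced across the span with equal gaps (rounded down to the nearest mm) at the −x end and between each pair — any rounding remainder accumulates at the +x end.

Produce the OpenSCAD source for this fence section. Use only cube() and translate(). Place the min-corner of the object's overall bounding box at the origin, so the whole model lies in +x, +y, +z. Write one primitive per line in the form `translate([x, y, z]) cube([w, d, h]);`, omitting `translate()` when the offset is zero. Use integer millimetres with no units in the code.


cube([84, 84, 1268]);
translate([2380, 0, 0]) cube([84, 84, 1268]);
translate([84, 0, 240]) cube([2296, 84, 89]);
translate([84, 0, 1104]) cube([2296, 84, 89]);
translate([348, 84, 45]) cube([74, 17, 1105]);
translate([686, 84, 45]) cube([74, 17, 1105]);
translate([1024, 84, 45]) cube([74, 17, 1105]);
translate([1362, 84, 45]) cube([74, 17, 1105]);
translate([1700, 84, 45]) cube([74, 17, 1105]);
translate([2038, 84, 45]) cube([74, 17, 1105]);


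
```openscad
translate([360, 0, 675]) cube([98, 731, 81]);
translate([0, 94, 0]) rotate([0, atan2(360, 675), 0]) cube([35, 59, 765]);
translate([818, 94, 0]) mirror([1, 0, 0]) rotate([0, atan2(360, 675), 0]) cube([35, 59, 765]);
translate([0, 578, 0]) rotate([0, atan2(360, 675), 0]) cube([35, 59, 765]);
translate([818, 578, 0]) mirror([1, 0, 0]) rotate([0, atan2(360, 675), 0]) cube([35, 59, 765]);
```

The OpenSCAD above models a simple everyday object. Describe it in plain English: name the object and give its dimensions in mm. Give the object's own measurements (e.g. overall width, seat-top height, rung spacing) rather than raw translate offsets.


A sawhorse. A 98×731×81 mm beam (x, y, z) sits on two A-frame leg pairs. Each pair is two raked legs of 35×59 mm section (59 mm along y) splaying symmetrically in x. Each leg rises 675 mm vertically over 360 mm of horizontal reach and is 765 mm long along its own axis. Every leg's outer bottom edge rests on the floor and its outer top edge meets a bottom edge of the beam — the left legs (tilting toward +x) meet the beam's −x bottom edge, the right legs (their mirror images, tilting toward −x) meet its +x bottom edge — so the leg tops tuck under the beam, the beam's underside is 675 mm above the floor, and the feet are 818 mm apart outside-to-outside with the beam centred between them. The two leg pairs are set in 94 mm from either end of the beam.


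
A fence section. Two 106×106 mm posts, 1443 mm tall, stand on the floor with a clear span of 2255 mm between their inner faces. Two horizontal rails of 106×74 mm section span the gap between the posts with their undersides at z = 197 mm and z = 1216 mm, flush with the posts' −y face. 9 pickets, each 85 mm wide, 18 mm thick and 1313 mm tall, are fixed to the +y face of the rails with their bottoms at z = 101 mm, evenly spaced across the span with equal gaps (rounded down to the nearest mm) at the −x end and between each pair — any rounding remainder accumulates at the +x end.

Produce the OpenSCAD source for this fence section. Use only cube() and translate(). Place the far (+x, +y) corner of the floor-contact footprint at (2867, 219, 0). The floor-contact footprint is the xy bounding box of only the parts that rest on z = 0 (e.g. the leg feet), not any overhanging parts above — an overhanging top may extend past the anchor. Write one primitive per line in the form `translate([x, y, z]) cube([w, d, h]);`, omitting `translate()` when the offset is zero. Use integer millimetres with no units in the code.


translate([400, 113, 0]) cube([106, 106, 1443]);
translate([2761, 113, 0]) cube([106, 106, 1443]);
translate([506, 113, 197]) cube([2255, 106, 74]);
translate([506, 113, 1216]) cube([2255, 106, 74]);
translate([655, 219, 101]) cube([85, 18, 1313]);
translate([889, 219, 101]) cube([85, 18, 1313]);
translate([1123, 219, 101]) cube([85, 18, 1313]);
translate([1357, 219, 101]) cube([85, 18, 1313]);
translate([1591, 219, 101]) cube([85, 18, 1313]);
translate([1825, 219, 101]) cube([85, 18, 1313]);
translate([2059, 219, 101]) cube([85, 18, 1313]);
translate([2293, 219, 101]) cube([85, 18, 1313]);
translate([2527, 219, 101]) cube([85, 18, 1313]);


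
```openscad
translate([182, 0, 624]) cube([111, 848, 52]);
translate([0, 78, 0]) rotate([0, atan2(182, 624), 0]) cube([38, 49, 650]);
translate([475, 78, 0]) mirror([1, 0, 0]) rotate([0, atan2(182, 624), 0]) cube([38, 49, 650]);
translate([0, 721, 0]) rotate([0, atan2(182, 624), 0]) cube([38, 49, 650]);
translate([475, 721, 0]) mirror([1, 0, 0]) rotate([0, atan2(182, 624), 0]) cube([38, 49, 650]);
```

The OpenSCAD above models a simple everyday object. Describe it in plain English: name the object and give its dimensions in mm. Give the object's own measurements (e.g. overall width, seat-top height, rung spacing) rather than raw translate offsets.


A sawhorse. A 111×848×52 mm beam (x, y, z) sits on two A-frame leg pairs. Each pair is two raked legs of 38×49 mm section (49 mm along y) splaying symmetrically in x. Each leg rises 624 mm vertically over 182 mm of horizontal reach and is 650 mm long along its own axis. Every leg's outer bottom edge rests on the floor and its outer top edge meets a bottom edge of the beam — the left legs (tilting toward +x) meet the beam's −x bottom edge, the right legs (their mirror images, tilting toward −x) meet its +x bottom edge — so the leg tops tuck under the beam, the beam's underside is 624 mm above the floor, and the feet are 475 mm apart outside-to-outside with the beam centred between them. The two leg pairs are set in 78 mm from either end of the beam.


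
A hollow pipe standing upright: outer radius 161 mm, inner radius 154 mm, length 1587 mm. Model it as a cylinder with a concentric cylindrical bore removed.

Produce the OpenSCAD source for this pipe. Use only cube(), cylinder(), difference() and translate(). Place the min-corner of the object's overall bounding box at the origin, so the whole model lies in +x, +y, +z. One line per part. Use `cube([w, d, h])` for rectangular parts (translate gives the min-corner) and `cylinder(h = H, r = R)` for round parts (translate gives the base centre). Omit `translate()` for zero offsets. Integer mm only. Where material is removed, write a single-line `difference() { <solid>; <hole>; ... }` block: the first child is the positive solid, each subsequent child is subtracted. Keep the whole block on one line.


difference() { translate([161, 161, 0]) cylinder(h = 1587, r = 161); translate([161, 161, 0]) cylinder(h = 1587, r = 154); }


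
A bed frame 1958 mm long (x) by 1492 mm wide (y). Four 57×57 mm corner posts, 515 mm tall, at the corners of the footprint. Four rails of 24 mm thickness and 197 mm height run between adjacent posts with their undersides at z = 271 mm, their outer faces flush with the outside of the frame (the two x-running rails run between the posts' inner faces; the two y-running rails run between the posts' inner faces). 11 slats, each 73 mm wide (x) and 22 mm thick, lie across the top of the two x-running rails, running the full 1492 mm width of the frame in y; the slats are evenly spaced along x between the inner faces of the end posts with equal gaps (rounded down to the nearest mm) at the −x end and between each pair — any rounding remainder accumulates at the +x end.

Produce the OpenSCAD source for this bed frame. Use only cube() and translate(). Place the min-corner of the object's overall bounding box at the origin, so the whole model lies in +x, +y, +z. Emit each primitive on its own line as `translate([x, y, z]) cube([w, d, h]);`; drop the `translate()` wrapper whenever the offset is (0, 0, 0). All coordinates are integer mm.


cube([57, 57, 515]);
translate([0, 1435, 0]) cube([57, 57, 515]);
translate([1901, 0, 0]) cube([57, 57, 515]);
translate([1901, 1435, 0]) cube([57, 57, 515]);
translate([57, 0, 271]) cube([1844, 24, 197]);
translate([57, 1468, 271]) cube([1844, 24, 197]);
translate([0, 57, 271]) cube([24, 1378, 197]);
translate([1934, 57, 271]) cube([24, 1378, 197]);
translate([143, 0, 468]) cube([73, 1492, 22]);
translate([302, 0, 468]) cube([73, 1492, 22]);
translate([461, 0, 468]) cube([73, 1492, 22]);
translate([620, 0, 468]) cube([73, 1492, 22]);
translate([779, 0, 468]) cube([73, 1492, 22]);
translate([938, 0, 468]) cube([73, 1492, 22]);
translate([1097, 0, 468]) cube([73, 1492, 22]);
translate([1256, 0, 468]) cube([73, 1492, 22]);
translate([1415, 0, 468]) cube([73, 1492, 22]);
translate([1574, 0, 468]) cube([73, 1492, 22]);
translate([1733, 0, 468]) cube([73, 1492, 22]);


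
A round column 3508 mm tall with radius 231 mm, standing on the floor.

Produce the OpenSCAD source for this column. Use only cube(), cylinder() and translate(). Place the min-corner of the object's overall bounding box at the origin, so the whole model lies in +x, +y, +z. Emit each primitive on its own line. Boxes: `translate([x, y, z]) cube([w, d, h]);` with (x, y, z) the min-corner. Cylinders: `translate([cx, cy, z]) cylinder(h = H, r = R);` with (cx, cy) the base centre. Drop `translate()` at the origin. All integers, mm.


translate([231, 231, 0]) cylinder(h = 3508, r = 231);


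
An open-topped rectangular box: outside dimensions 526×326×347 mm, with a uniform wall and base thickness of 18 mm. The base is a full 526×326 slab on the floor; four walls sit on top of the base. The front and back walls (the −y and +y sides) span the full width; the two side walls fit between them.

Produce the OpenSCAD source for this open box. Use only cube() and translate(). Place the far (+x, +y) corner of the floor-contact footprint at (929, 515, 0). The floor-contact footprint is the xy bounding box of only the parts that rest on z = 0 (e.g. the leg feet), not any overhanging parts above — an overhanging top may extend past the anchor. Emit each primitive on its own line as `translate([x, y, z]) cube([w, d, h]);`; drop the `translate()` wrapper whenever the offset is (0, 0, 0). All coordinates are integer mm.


translate([403, 189, 0]) cube([526, 326, 18]);
translate([403, 189, 18]) cube([526, 18, 329]);
translate([403, 497, 18]) cube([526, 18, 329]);
translate([403, 207, 18]) cube([18, 290, 329]);
translate([911, 207, 18]) cube([18, 290, 329]);


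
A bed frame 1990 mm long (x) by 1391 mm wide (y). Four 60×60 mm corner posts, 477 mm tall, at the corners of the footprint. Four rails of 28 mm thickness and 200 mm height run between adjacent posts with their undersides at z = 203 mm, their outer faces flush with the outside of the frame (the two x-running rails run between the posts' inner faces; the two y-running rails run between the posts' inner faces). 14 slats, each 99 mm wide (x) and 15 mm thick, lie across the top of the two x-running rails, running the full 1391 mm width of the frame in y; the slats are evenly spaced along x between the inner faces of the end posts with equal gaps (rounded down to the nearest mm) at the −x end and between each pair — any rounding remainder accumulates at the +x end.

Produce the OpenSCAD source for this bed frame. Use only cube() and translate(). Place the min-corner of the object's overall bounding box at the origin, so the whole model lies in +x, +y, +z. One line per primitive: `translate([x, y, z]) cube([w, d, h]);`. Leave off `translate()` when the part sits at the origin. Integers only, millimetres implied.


cube([60, 60, 477]);
translate([0, 1331, 0]) cube([60, 60, 477]);
translate([1930, 0, 0]) cube([60, 60, 477]);
translate([1930, 1331, 0]) cube([60, 60, 477]);
translate([60, 0, 203]) cube([1870, 28, 200]);
translate([60, 1363, 203]) cube([1870, 28, 200]);
translate([0, 60, 203]) cube([28, 1271, 200]);
translate([1962, 60, 203]) cube([28, 1271, 200]);
translate([92, 0, 403]) cube([99, 1391, 15]);
translate([223, 0, 403]) cube([99, 1391, 15]);
translate([354, 0, 403]) cube([99, 1391, 15]);
translate([485, 0, 403]) cube([99, 1391, 15]);
translate([616, 0, 403]) cube([99, 1391, 15]);
translate([747, 0, 403]) cube([99, 1391, 15]);
translate([878, 0, 403]) cube([99, 1391, 15]);
translate([1009, 0, 403]) cube([99, 1391, 15]);
translate([1140, 0, 403]) cube([99, 1391, 15]);
translate([1271, 0, 403]) cube([99, 1391, 15]);
translate([1402, 0, 403]) cube([99, 1391, 15]);
translate([1533, 0, 403]) cube([99, 1391, 15]);
translate([1664, 0, 403]) cube([99, 1391, 15]);
translate([1795, 0, 403]) cube([99, 1391, 15]);


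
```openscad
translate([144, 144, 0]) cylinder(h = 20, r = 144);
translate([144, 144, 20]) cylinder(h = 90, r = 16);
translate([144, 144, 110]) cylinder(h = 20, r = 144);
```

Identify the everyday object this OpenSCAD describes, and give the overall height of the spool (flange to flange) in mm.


A spool. The overall height is 130 mm.

Three coaxial cylinders, large–small–large — a spool. Two 20 mm flanges and a 90 mm core give 20 + 90 + 20 = 130 mm.


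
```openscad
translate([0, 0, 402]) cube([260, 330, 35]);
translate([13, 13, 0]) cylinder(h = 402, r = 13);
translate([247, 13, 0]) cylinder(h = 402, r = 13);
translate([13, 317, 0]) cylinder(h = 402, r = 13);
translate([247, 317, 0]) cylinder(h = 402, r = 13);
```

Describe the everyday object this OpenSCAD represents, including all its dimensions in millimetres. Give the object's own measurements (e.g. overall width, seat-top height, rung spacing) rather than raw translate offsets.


A four-legged stool. The seat is a 260×330×35 mm slab whose top surface is at z = 437 mm; four round legs, each 26 mm in diameter, run from the floor (z = 0) to the underside of the seat, each leg's axis is inset half a diameter from the nearest pair of seat edges (so the leg's bounding box is flush with the corner).


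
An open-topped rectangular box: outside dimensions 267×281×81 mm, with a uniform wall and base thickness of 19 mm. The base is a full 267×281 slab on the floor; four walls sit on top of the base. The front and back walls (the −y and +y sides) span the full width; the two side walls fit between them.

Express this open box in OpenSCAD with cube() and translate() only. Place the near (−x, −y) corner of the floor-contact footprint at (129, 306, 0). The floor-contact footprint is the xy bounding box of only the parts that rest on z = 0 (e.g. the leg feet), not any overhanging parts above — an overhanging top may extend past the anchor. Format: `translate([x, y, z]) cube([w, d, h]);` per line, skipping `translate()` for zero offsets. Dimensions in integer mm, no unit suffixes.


translate([129, 306, 0]) cube([267, 281, 19]);
translate([129, 306, 19]) cube([267, 19, 62]);
translate([129, 568, 19]) cube([267, 19, 62]);
translate([129, 325, 19]) cube([19, 243, 62]);
translate([377, 325, 19]) cube([19, 243, 62]);


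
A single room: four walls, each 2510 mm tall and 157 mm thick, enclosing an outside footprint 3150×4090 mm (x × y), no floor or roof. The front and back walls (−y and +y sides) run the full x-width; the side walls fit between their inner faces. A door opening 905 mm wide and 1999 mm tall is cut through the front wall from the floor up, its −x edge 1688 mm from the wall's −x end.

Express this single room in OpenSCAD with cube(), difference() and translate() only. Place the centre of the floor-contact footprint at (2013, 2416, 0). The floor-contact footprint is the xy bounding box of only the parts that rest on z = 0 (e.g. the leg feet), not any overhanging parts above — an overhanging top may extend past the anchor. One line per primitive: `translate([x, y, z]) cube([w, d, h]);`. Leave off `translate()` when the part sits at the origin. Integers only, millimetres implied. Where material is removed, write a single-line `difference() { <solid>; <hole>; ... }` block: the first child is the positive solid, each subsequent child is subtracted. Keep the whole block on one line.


difference() { translate([438, 371, 0]) cube([3150, 157, 2510]); translate([2126, 371, 0]) cube([905, 157, 1999]); }
translate([438, 4304, 0]) cube([3150, 157, 2510]);
translate([438, 528, 0]) cube([157, 3776, 2510]);
translate([3431, 528, 0]) cube([157, 3776, 2510]);


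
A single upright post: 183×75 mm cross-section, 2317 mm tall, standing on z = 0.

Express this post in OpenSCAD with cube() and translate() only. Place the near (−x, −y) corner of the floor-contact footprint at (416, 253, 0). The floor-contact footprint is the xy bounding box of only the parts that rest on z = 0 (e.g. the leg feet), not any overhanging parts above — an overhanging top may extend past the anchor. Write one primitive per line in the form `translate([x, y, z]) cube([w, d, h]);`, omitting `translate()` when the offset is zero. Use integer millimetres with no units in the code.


translate([416, 253, 0]) cube([183, 75, 2317]);


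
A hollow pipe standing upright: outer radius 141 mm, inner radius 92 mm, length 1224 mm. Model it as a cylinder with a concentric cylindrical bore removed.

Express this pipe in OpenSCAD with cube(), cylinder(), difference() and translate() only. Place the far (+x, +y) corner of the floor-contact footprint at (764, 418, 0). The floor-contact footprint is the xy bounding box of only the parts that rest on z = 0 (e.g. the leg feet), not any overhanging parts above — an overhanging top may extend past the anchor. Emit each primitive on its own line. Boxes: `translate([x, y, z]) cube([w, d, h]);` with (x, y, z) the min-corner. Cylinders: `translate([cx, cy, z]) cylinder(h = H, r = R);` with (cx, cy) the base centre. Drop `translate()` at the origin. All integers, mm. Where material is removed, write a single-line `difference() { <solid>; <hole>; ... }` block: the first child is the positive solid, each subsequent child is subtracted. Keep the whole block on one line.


difference() { translate([623, 277, 0]) cylinder(h = 1224, r = 141); translate([623, 277, 0]) cylinder(h = 1224, r = 92); }


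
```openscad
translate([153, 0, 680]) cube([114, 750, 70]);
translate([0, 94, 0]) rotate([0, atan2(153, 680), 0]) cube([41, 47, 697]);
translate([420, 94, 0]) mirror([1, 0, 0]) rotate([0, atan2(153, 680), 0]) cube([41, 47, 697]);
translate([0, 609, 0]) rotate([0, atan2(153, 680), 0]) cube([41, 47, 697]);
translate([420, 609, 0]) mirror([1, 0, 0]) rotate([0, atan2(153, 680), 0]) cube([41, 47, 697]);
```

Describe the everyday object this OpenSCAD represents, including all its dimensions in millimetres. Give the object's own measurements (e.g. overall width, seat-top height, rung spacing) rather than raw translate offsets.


A sawhorse. A 114×750×70 mm beam (x, y, z) sits on two A-frame leg pairs. Each pair is two raked legs of 41×47 mm section (47 mm along y) splaying symmetrically in x. Each leg rises 680 mm vertically over 153 mm of horizontal reach and is 697 mm long along its own axis. Every leg's outer bottom edge rests on the floor and its outer top edge meets a bottom edge of the beam — the left legs (tilting toward +x) meet the beam's −x bottom edge, the right legs (their mirror images, tilting toward −x) meet its +x bottom edge — so the leg tops tuck under the beam, the beam's underside is 680 mm above the floor, and the feet are 420 mm apart outside-to-outside with the beam centred between them. The two leg pairs are set in 94 mm from either end of the beam.


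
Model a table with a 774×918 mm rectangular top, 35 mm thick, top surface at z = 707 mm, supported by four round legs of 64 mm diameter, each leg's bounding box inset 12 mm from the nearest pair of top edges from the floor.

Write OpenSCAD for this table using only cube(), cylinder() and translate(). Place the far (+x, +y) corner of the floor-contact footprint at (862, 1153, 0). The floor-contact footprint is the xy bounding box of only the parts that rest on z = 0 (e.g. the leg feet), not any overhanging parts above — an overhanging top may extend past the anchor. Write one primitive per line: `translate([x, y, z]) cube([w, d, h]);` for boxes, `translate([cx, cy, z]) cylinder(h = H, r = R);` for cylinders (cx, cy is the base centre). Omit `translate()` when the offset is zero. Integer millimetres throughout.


// leg_h = 707 - 35 = 672
translate([100, 247, 672]) cube([774, 918, 35]);
translate([144, 291, 0]) cylinder(h = 672, r = 32);
translate([830, 291, 0]) cylinder(h = 672, r = 32);
translate([144, 1121, 0]) cylinder(h = 672, r = 32);
translate([830, 1121, 0]) cylinder(h = 672, r = 32);


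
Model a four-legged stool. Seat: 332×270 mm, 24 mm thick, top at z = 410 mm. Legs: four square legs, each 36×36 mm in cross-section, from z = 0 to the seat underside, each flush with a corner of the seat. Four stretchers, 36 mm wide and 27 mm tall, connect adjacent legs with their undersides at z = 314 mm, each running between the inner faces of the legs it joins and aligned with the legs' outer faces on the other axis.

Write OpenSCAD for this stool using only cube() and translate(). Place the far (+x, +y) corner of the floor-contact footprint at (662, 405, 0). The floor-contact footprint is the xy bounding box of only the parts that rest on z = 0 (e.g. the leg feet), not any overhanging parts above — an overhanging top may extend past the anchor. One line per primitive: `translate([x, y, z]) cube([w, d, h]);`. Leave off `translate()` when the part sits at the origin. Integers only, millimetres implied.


translate([330, 135, 386]) cube([332, 270, 24]);
translate([330, 135, 0]) cube([36, 36, 386]);
translate([626, 135, 0]) cube([36, 36, 386]);
translate([330, 369, 0]) cube([36, 36, 386]);
translate([626, 369, 0]) cube([36, 36, 386]);
translate([366, 135, 314]) cube([260, 36, 27]);
translate([366, 369, 314]) cube([260, 36, 27]);
translate([330, 171, 314]) cube([36, 198, 27]);
translate([626, 171, 314]) cube([36, 198, 27]);


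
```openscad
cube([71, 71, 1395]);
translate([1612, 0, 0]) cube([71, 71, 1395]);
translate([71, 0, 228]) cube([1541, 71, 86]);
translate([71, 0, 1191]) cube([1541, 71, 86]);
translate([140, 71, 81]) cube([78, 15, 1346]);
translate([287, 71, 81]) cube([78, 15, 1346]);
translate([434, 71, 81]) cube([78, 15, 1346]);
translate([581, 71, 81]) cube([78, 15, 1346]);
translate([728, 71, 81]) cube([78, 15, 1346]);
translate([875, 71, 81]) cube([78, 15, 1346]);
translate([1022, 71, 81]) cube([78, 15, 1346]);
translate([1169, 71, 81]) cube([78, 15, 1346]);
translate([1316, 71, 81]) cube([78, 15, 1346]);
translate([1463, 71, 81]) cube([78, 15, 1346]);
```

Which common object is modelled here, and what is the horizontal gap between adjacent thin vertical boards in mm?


A fence section. The picket gap is 69 mm.

Two posts, two rails, 10 pickets — a fence section. Span 1541 mm holds 10 pickets of 78 mm with 11 equal gaps: ⌊(1541 − 10·78) / 11⌋ = 69 mm.


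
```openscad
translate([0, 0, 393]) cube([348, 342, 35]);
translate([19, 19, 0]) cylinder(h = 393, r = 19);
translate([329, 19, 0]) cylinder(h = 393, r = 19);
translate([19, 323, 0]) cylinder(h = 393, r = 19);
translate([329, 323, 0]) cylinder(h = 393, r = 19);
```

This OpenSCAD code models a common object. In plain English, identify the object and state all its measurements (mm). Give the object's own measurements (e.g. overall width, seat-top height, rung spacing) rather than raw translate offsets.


A four-legged stool. The seat is a 348×342×35 mm slab whose top surface is at z = 428 mm; four round legs, each 38 mm in diameter, run from the floor (z = 0) to the underside of the seat, each leg's axis is inset half a diameter from the nearest pair of seat edges (so the leg's bounding box is flush with the corner).


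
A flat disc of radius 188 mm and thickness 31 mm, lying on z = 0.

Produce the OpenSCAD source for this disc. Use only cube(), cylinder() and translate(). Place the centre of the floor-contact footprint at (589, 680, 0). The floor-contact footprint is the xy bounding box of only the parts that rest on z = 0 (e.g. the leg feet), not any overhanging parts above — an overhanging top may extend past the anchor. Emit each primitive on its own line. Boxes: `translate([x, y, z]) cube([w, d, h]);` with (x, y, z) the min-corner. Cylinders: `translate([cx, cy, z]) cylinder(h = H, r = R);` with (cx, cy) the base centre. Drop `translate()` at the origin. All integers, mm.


translate([589, 680, 0]) cylinder(h = 31, r = 188);


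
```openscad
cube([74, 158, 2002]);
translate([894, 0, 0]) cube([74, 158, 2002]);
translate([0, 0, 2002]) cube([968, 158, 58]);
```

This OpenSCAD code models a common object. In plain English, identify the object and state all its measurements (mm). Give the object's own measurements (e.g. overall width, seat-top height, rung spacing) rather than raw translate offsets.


A door frame. The clear opening is 820 mm wide and 2002 mm high. Two 74 mm wide jambs, 158 mm deep, stand either side of the opening from the floor to the top of the opening. A 58 mm thick head sits across the top of both jambs, spanning the full outside width of the frame.


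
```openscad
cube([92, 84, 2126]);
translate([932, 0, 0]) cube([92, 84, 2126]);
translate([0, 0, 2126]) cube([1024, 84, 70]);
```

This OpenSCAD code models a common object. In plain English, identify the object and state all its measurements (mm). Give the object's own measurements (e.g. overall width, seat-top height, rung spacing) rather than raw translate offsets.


A door frame. The clear opening is 840 mm wide and 2126 mm high. Two 92 mm wide jambs, 84 mm deep, stand either side of the opening from the floor to the top of the opening. A 70 mm thick head sits across the top of both jambs, spanning the full outside width of the frame.


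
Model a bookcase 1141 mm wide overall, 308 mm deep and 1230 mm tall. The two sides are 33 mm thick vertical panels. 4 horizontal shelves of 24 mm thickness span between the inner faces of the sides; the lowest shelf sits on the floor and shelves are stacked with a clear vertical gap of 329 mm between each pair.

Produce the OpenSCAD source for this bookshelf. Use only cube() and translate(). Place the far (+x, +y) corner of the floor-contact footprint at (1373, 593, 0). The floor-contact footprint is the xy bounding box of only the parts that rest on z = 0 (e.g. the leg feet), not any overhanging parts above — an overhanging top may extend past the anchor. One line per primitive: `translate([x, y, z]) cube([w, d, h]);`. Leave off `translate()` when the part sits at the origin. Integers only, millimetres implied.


translate([232, 285, 0]) cube([33, 308, 1230]);
translate([1340, 285, 0]) cube([33, 308, 1230]);
translate([265, 285, 0]) cube([1075, 308, 24]);
translate([265, 285, 353]) cube([1075, 308, 24]);
translate([265, 285, 706]) cube([1075, 308, 24]);
translate([265, 285, 1059]) cube([1075, 308, 24]);


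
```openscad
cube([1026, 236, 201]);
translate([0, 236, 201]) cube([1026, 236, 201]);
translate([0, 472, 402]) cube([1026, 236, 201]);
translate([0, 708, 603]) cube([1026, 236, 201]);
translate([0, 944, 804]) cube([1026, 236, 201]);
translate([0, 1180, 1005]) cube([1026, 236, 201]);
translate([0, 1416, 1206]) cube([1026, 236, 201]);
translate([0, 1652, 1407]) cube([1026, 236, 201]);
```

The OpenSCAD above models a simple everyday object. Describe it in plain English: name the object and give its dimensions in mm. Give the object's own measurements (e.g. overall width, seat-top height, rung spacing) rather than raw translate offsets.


A straight staircase of 8 solid steps. Each step is 1026 mm wide (x), 236 mm deep (y, the going) and 201 mm tall (the rise). The first step rests on the floor; each subsequent step sits one going further in +y and one rise higher in +z, directly behind and above the previous step with no overlap.
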